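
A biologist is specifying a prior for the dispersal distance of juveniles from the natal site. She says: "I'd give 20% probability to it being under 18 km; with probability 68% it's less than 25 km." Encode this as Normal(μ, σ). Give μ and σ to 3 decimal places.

μ = 22.500, σ = 5.346

For Normal(μ,σ), the p-quantile is μ + z_p·σ. Here z_{0.2} = -0.8416, z_{0.68} = 0.4677.
So 18 = μ − 0.8416σ and 25 = μ + 0.4677σ.
Subtracting: σ = (25 − 18)/(0.4677 − (-0.8416)) = 5.346.
Then μ = 18 − (-0.8416)·5.346 = 22.500.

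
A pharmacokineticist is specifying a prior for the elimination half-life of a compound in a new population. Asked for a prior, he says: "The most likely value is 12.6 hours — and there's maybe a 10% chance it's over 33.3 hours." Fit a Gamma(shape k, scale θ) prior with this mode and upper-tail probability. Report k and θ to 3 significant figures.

k ≈ 3.03, θ ≈ 6.21

Gamma(k,θ) with k>1 has mode (k−1)θ, so θ = 12.6/(k−1).
Need P(X < 33.3) = 0.9 with θ tied to k this way. Start at k = 2, θ = 12.6: P(X<33.3) ≈ 0.741.
Too low — raise k to concentrate. Iterating converges to k ≈ 3.03.
Then θ = 12.6/(3.03−1) ≈ 6.21.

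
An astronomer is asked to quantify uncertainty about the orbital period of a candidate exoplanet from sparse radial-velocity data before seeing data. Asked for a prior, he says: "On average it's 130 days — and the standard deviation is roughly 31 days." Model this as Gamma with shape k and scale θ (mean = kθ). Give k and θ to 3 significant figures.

k ≈ 17.6, θ ≈ 7.39

For Gamma(k, scale θ): mean = kθ, variance = kθ², so CV = 1/√k.
CV = SD/mean = 31/130 = 0.2385, hence k = 1/CV² = 17.6.
Then θ = mean/k = 130/17.6 = 7.39.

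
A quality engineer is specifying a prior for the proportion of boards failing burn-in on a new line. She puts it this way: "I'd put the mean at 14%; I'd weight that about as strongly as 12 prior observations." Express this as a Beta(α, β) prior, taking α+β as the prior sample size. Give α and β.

α = 1.68, β = 10.32

Under the effective-sample-size interpretation, Beta(α, β) has prior mean α/(α+β) and prior sample size α+β.
So α+β = 12 and α/(α+β) = 0.14, giving α = 0.14·12 = 1.68 and β = 12 − 1.68 = 10.32.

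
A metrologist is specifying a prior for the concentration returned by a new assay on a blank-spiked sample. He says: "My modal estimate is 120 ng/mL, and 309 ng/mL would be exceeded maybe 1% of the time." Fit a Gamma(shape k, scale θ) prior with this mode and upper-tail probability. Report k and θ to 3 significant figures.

Gamma(k,θ) with k>1 has mode (k−1)θ, so θ = 120/(k−1).
Need P(X < 309) = 0.99 with θ tied to k this way. Start at k = 2, θ = 120: P(X<309) ≈ 0.728.
Too low — raise k to concentrate. Iterating converges to k ≈ 6.21.
Then θ = 120/(6.21−1) ≈ 23.

k ≈ 6.21, θ ≈ 23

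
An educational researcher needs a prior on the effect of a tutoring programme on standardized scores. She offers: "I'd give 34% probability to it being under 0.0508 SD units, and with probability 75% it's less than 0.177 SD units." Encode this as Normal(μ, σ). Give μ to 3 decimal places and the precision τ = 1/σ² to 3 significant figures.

μ = 0.099, τ = 74.2

The p-quantile of Normal(μ,σ) is μ + z_p·σ, with z_{0.34} = -0.4125 and z_{0.75} = 0.6745.
Eliminate σ: μ = (z₂·x₁ − z₁·x₂)/(z₂ − z₁) = (0.6745·0.0508 − (-0.4125)·0.177)/1.087 = 0.099.
Then σ = (x₂ − x₁)/(z₂ − z₁) = (0.177 − 0.0508)/1.087 = 0.116.
Precision τ = 1/σ² = 1/0.1161² = 74.2.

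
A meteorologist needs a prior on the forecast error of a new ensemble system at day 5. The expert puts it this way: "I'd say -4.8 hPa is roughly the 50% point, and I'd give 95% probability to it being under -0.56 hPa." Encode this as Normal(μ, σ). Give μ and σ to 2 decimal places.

μ = -4.80, σ = 2.58

The p-quantile of Normal(μ,σ) is μ + z_p·σ, with z_{0.5} = 0 and z_{0.95} = 1.645.
Eliminate σ: μ = (z₂·x₁ − z₁·x₂)/(z₂ − z₁) = (1.645·-4.8 − (0)·-0.56)/1.645 = -4.80.
Then σ = (x₂ − x₁)/(z₂ − z₁) = (-0.56 − -4.8)/1.645 = 2.58.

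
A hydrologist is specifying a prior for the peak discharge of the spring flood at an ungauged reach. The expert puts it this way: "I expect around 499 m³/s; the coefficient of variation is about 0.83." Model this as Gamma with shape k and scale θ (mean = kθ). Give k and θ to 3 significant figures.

For Gamma(k, scale θ): mean = kθ, variance = kθ², so CV = 1/√k.
CV = 0.83, hence k = 1/CV² = 1.45.
Then θ = mean/k = 499/1.45 = 344.

k ≈ 1.45, θ ≈ 344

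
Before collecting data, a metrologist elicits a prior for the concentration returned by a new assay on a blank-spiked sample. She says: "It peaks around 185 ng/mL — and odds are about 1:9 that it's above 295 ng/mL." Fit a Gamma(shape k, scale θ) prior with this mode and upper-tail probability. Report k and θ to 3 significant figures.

Gamma(k,θ) with k>1 has mode (k−1)θ, so θ = 185/(k−1).
Need P(X < 295) = 0.9 with θ tied to k this way. Start at k = 2, θ = 185: P(X<295) ≈ 0.473.
Too low — raise k to concentrate. Iterating converges to k ≈ 9.62.
Then θ = 185/(9.62−1) ≈ 21.5.

k ≈ 9.62, θ ≈ 21.5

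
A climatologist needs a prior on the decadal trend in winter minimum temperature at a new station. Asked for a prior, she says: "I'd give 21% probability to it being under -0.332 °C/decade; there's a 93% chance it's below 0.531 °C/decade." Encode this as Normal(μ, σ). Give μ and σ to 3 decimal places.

For Normal(μ,σ), the p-quantile is μ + z_p·σ. Here z_{0.21} = -0.8064, z_{0.93} = 1.476.
So -0.332 = μ − 0.8064σ and 0.531 = μ + 1.476σ.
Subtracting: σ = (0.531 − -0.332)/(1.476 − (-0.8064)) = 0.378.
Then μ = -0.332 − (-0.8064)·0.378 = -0.027.

μ = -0.027, σ = 0.378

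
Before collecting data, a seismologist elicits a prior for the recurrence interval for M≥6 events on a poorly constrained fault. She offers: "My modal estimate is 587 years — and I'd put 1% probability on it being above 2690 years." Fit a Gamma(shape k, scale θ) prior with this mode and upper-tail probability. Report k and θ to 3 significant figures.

Gamma(k,θ) with k>1 has mode (k−1)θ, so θ = 587/(k−1).
Need P(X < 2690) = 0.99 with θ tied to k this way. Start at k = 2, θ = 587: P(X<2690) ≈ 0.943.
Too low — raise k to concentrate. Iterating converges to k ≈ 2.74.
Then θ = 587/(2.74−1) ≈ 338.

k ≈ 2.74, θ ≈ 338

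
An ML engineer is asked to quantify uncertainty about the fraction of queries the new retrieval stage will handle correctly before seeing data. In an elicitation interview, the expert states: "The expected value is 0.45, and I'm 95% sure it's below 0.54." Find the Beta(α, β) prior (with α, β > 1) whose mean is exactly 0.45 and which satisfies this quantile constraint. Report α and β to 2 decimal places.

α ≈ 37.38, β ≈ 45.69

With mean 0.45 fixed, write α = 0.45s, β = 0.55s where s = α+β.
Need P(θ < 0.54) = 0.95 under Beta(0.45s, 0.55s). Normal approximation: (q−m)/√(m(1−m)/s) ≈ z_{0.95} = 1.64, so s ≈ 0.45·0.55·(1.64)²/(0.54−0.45)² = 82.7.
At s = 82.7: P(θ<0.54) ≈ 0.950. Adjusting to match 0.95 gives s ≈ 83.08.
So α = 0.45·83.08 ≈ 37.38, β = 0.55·83.08 ≈ 45.69.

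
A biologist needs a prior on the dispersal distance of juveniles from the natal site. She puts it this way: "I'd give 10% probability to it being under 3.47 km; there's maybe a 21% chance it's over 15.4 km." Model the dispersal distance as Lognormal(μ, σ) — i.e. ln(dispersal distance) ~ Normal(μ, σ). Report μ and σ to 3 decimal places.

μ ≈ 2.159, σ ≈ 0.714

If T ~ Lognormal(μ,σ) then ln T ~ Normal(μ,σ), so the p-quantile of ln T is μ + z_p·σ.
ln(3.47) = 1.244 and ln(15.4) = 2.734; z_{0.1} = -1.282, z_{0.79} = 0.8064.
σ = (2.734 − 1.244)/(0.8064 − (-1.282)) = 0.714.
μ = 1.244 − (-1.282)·0.714 = 2.159.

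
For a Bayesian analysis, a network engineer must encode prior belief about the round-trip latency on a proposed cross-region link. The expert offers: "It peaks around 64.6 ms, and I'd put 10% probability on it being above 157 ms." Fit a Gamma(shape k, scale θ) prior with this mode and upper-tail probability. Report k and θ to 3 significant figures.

k ≈ 3.44, θ ≈ 26.5

Gamma(k,θ) with k>1 has mode (k−1)θ, so θ = 64.6/(k−1).
Need P(X < 157) = 0.9 with θ tied to k this way. Start at k = 2, θ = 64.6: P(X<157) ≈ 0.698.
Too low — raise k to concentrate. Iterating converges to k ≈ 3.44.
Then θ = 64.6/(3.44−1) ≈ 26.5.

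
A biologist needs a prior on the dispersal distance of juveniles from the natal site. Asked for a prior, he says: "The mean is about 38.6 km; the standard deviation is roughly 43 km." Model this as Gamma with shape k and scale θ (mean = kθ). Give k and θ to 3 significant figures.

For Gamma(k, scale θ): mean = kθ, variance = kθ², so CV = 1/√k.
CV = SD/mean = 43/38.6 = 1.114, hence k = 1/CV² = 0.806.
Then θ = mean/k = 38.6/0.806 = 47.9.

k ≈ 0.806, θ ≈ 47.9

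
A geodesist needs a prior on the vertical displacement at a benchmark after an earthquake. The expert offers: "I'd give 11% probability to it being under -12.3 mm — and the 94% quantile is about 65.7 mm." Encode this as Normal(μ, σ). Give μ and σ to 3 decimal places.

μ = 22.097, σ = 28.044

The p-quantile of Normal(μ,σ) is μ + z_p·σ, with z_{0.11} = -1.227 and z_{0.94} = 1.555.
Eliminate σ: μ = (z₂·x₁ − z₁·x₂)/(z₂ − z₁) = (1.555·-12.3 − (-1.227)·65.7)/2.781 = 22.097.
Then σ = (x₂ − x₁)/(z₂ − z₁) = (65.7 − -12.3)/2.781 = 28.044.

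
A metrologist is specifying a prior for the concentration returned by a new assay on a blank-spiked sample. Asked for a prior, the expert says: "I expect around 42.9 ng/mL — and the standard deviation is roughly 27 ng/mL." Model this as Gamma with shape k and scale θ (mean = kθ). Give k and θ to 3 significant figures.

k ≈ 2.52, θ ≈ 17

For Gamma(k, scale θ): mean = kθ, variance = kθ², so CV = 1/√k.
CV = SD/mean = 27/42.9 = 0.6294, hence k = 1/CV² = 2.52.
Then θ = mean/k = 42.9/2.52 = 17.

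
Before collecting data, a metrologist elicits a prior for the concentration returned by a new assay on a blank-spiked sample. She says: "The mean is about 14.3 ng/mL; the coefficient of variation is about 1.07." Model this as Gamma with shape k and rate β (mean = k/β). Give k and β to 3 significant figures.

k ≈ 0.873, β ≈ 0.0611

For Gamma(k, rate β): mean = k/β, variance = k/β², so CV = 1/√k.
CV = 1.07, hence k = 1/CV² = 0.873.
Then β = k/mean = 0.873/14.3 = 0.0611.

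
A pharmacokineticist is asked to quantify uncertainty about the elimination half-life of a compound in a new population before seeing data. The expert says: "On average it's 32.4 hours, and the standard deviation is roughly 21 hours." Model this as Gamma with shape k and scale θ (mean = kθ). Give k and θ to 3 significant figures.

k ≈ 2.38, θ ≈ 13.6

For Gamma(k, scale θ): mean = kθ, variance = kθ², so CV = 1/√k.
CV = SD/mean = 21/32.4 = 0.6481, hence k = 1/CV² = 2.38.
Then θ = mean/k = 32.4/2.38 = 13.6.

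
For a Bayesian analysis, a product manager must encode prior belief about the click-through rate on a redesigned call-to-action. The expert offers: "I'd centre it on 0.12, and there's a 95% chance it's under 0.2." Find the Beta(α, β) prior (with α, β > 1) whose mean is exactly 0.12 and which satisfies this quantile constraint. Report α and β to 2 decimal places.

α ≈ 6.38, β ≈ 46.78

With mean 0.12 fixed, write α = 0.12s, β = 0.88s where s = α+β.
Need P(θ < 0.2) = 0.95 under Beta(0.12s, 0.88s). Normal approximation: (q−m)/√(m(1−m)/s) ≈ z_{0.95} = 1.64, so s ≈ 0.12·0.88·(1.64)²/(0.2−0.12)² = 44.6.
At s = 44.6: P(θ<0.2) ≈ 0.936. Adjusting to match 0.95 gives s ≈ 53.16.
So α = 0.12·53.16 ≈ 6.38, β = 0.88·53.16 ≈ 46.78.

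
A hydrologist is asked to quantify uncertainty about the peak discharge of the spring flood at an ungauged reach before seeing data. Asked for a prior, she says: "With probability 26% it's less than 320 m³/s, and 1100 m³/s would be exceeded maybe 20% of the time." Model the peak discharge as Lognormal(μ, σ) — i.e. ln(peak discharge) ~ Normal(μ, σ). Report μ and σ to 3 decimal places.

If T ~ Lognormal(μ,σ) then ln T ~ Normal(μ,σ), so the p-quantile of ln T is μ + z_p·σ.
ln(320) = 5.768 and ln(1100) = 7.003; z_{0.26} = -0.6433, z_{0.8} = 0.8416.
σ = (7.003 − 5.768)/(0.8416 − (-0.6433)) = 0.831.
μ = 5.768 − (-0.6433)·0.831 = 6.303.

μ ≈ 6.303, σ ≈ 0.831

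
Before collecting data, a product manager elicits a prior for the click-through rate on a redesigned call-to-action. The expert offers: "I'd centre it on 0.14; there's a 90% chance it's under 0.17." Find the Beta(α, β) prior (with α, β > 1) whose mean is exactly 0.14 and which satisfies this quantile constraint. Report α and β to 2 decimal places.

α ≈ 31.98, β ≈ 196.42

With mean 0.14 fixed, write α = 0.14s, β = 0.86s where s = α+β.
Need P(θ < 0.17) = 0.9 under Beta(0.14s, 0.86s). Normal approximation: (q−m)/√(m(1−m)/s) ≈ z_{0.9} = 1.28, so s ≈ 0.14·0.86·(1.28)²/(0.17−0.14)² = 219.7.
At s = 219.7: P(θ<0.17) ≈ 0.896. Adjusting to match 0.9 gives s ≈ 228.39.
So α = 0.14·228.39 ≈ 31.98, β = 0.86·228.39 ≈ 196.42.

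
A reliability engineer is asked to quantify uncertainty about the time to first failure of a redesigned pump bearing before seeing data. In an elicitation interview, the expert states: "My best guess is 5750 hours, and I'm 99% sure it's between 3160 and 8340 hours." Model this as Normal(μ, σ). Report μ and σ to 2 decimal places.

A symmetric 99% interval runs μ ± z·σ with z = 2.576.
Half-width = 2590, so σ = 2590/2.576 = 1005.50.
μ is the stated best guess, 5750.00.

μ = 5750.00, σ = 1005.50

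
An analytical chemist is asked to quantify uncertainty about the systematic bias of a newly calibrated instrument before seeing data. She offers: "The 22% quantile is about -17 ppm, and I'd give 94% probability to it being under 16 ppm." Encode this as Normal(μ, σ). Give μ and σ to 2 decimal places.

μ = -6.05, σ = 14.18

For Normal(μ,σ), the p-quantile is μ + z_p·σ. Here z_{0.22} = -0.7722, z_{0.94} = 1.555.
So -17 = μ − 0.7722σ and 16 = μ + 1.555σ.
Subtracting: σ = (16 − -17)/(1.555 − (-0.7722)) = 14.18.
Then μ = -17 − (-0.7722)·14.18 = -6.05.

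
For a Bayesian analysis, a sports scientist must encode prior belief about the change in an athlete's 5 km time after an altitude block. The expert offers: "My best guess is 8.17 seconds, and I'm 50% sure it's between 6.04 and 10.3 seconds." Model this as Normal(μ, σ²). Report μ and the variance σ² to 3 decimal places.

μ = 8.170, σ² = 9.973

A symmetric 50% interval runs μ ± z·σ with z = 0.6745.
Half-width = 2.13, so σ = 2.13/0.6745 = 3.1579 and σ² = 9.973.
μ is the stated best guess, 8.170.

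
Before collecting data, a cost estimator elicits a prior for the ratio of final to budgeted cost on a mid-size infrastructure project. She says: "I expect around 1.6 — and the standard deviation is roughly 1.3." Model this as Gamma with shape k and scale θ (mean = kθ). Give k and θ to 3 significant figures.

k ≈ 1.51, θ ≈ 1.06

For Gamma(k, scale θ): mean = kθ, variance = kθ², so CV = 1/√k.
CV = SD/mean = 1.3/1.6 = 0.8125, hence k = 1/CV² = 1.51.
Then θ = mean/k = 1.6/1.51 = 1.06.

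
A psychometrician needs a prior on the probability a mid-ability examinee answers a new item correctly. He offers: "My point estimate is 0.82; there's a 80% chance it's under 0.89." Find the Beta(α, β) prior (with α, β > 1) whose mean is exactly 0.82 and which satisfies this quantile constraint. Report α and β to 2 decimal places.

α ≈ 18.13, β ≈ 3.98

With mean 0.82 fixed, write α = 0.82s, β = 0.18s where s = α+β.
Need P(θ < 0.89) = 0.8 under Beta(0.82s, 0.18s). Normal approximation: (q−m)/√(m(1−m)/s) ≈ z_{0.8} = 0.842, so s ≈ 0.82·0.18·(0.842)²/(0.89−0.82)² = 21.3.
At s = 21.3: P(θ<0.89) ≈ 0.794. Adjusting to match 0.8 gives s ≈ 22.11.
So α = 0.82·22.11 ≈ 18.13, β = 0.18·22.11 ≈ 3.98.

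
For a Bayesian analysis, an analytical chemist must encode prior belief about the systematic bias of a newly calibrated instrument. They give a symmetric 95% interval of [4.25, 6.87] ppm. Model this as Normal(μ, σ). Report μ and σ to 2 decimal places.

μ = 5.56, σ = 0.67

A symmetric 95% interval runs μ ± z·σ with z = 1.96.
Half-width = 1.31, so σ = 1.31/1.96 = 0.67.
μ is the interval midpoint, 5.56.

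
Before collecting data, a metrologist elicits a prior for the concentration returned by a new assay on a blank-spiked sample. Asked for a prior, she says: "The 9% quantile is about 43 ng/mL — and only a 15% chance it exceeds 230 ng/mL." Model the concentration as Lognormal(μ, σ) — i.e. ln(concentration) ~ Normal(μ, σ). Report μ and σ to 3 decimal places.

If T ~ Lognormal(μ,σ) then ln T ~ Normal(μ,σ), so the p-quantile of ln T is μ + z_p·σ.
ln(43) = 3.761 and ln(230) = 5.438; z_{0.09} = -1.341, z_{0.85} = 1.036.
σ = (5.438 − 3.761)/(1.036 − (-1.341)) = 0.705.
μ = 3.761 − (-1.341)·0.705 = 4.707.

μ ≈ 4.707, σ ≈ 0.705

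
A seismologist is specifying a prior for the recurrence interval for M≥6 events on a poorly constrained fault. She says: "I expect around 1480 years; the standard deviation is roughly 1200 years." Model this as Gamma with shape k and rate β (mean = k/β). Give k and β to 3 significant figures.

For Gamma(k, rate β): mean = k/β, variance = k/β², so CV = 1/√k.
CV = SD/mean = 1200/1480 = 0.8108, hence k = 1/CV² = 1.52.
Then β = k/mean = 1.52/1480 = 0.00103.

k ≈ 1.52, β ≈ 0.00103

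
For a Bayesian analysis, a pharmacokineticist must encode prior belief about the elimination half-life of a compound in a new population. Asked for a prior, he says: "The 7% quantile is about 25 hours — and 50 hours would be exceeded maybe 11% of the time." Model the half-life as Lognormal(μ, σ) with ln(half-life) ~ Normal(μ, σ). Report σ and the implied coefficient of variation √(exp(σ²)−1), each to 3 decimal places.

If T ~ Lognormal(μ,σ) then ln T ~ Normal(μ,σ), so the p-quantile of ln T is μ + z_p·σ.
ln(25) = 3.219 and ln(50) = 3.912; z_{0.07} = -1.476, z_{0.89} = 1.227.
σ = (3.912 − 3.219)/(1.227 − (-1.476)) = 0.257.
μ = 3.219 − (-1.476)·0.257 = 3.597.
CV = √(exp(σ²)−1) = √(exp(0.0658)−1) = 0.261.

σ ≈ 0.257, CV ≈ 0.261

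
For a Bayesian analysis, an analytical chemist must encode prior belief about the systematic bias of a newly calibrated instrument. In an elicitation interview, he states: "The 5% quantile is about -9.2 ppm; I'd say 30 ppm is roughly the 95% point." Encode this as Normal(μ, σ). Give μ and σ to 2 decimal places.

μ = 10.40, σ = 11.92

For Normal(μ,σ), the p-quantile is μ + z_p·σ. Here z_{0.05} = -1.645, z_{0.95} = 1.645.
So -9.2 = μ − 1.645σ and 30 = μ + 1.645σ.
Subtracting: σ = (30 − -9.2)/(1.645 − (-1.645)) = 11.92.
Then μ = -9.2 − (-1.645)·11.92 = 10.40.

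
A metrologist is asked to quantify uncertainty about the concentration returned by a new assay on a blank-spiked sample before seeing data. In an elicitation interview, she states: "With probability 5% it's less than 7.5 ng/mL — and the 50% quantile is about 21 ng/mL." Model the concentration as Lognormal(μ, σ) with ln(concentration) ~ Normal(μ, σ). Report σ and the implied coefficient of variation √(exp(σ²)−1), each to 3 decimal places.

If T ~ Lognormal(μ,σ) then ln T ~ Normal(μ,σ), so the p-quantile of ln T is μ + z_p·σ.
ln(7.5) = 2.015 and ln(21) = 3.045; z_{0.05} = -1.645, z_{0.5} = 0.
σ = (3.045 − 2.015)/(0 − (-1.645)) = 0.626.
μ = 2.015 − (-1.645)·0.626 = 3.045.
CV = √(exp(σ²)−1) = √(exp(0.3918)−1) = 0.693.

σ ≈ 0.626, CV ≈ 0.693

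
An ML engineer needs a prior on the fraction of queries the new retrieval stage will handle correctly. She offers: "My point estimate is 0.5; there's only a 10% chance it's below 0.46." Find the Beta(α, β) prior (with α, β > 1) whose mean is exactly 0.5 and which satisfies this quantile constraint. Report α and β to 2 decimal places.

α ≈ 128.15, β ≈ 128.15

With mean 0.5 fixed, write α = 0.5s, β = 0.5s where s = α+β.
Need P(θ < 0.46) = 0.1 under Beta(0.5s, 0.5s). Normal approximation: (q−m)/√(m(1−m)/s) ≈ z_{0.1} = -1.28, so s ≈ 0.5·0.5·(-1.28)²/(0.46−0.5)² = 256.6.
At s = 256.6: P(θ<0.46) ≈ 0.100. Adjusting to match 0.1 gives s ≈ 256.30.
So α = 0.5·256.30 ≈ 128.15, β = 0.5·256.30 ≈ 128.15.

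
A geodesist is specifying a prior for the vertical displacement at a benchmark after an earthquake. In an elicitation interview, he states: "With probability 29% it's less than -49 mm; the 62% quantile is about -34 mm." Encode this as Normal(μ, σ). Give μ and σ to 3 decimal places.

μ = -39.335, σ = 17.465

The p-quantile of Normal(μ,σ) is μ + z_p·σ, with z_{0.29} = -0.5534 and z_{0.62} = 0.3055.
Eliminate σ: μ = (z₂·x₁ − z₁·x₂)/(z₂ − z₁) = (0.3055·-49 − (-0.5534)·-34)/0.8589 = -39.335.
Then σ = (x₂ − x₁)/(z₂ − z₁) = (-34 − -49)/0.8589 = 17.465.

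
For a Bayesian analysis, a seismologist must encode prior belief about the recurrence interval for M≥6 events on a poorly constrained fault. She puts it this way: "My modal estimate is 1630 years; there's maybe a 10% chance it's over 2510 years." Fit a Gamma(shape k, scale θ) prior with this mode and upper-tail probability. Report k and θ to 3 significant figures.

Gamma(k,θ) with k>1 has mode (k−1)θ, so θ = 1630/(k−1).
Need P(X < 2510) = 0.9 with θ tied to k this way. Start at k = 2, θ = 1630: P(X<2510) ≈ 0.455.
Too low — raise k to concentrate. Iterating converges to k ≈ 11.
Then θ = 1630/(11−1) ≈ 163.

k ≈ 11, θ ≈ 163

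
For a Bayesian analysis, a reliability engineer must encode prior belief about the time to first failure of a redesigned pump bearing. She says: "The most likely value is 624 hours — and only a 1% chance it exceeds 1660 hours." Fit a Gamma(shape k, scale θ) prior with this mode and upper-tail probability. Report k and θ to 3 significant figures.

k ≈ 5.84, θ ≈ 129

Gamma(k,θ) with k>1 has mode (k−1)θ, so θ = 624/(k−1).
Need P(X < 1660) = 0.99 with θ tied to k this way. Start at k = 2, θ = 624: P(X<1660) ≈ 0.744.
Too low — raise k to concentrate. Iterating converges to k ≈ 5.84.
Then θ = 624/(5.84−1) ≈ 129.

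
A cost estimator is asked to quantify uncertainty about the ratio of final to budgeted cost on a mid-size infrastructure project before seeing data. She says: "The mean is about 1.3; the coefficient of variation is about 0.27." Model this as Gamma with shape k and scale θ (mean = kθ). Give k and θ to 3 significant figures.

For Gamma(k, scale θ): mean = kθ, variance = kθ², so CV = 1/√k.
CV = 0.27, hence k = 1/CV² = 13.7.
Then θ = mean/k = 1.3/13.7 = 0.0948.

k ≈ 13.7, θ ≈ 0.0948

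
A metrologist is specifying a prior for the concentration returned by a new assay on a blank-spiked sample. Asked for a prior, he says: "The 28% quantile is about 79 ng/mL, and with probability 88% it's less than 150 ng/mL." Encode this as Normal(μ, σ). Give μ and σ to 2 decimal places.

The p-quantile of Normal(μ,σ) is μ + z_p·σ, with z_{0.28} = -0.5828 and z_{0.88} = 1.175.
Eliminate σ: μ = (z₂·x₁ − z₁·x₂)/(z₂ − z₁) = (1.175·79 − (-0.5828)·150)/1.758 = 102.54.
Then σ = (x₂ − x₁)/(z₂ − z₁) = (150 − 79)/1.758 = 40.39.

μ = 102.54, σ = 40.39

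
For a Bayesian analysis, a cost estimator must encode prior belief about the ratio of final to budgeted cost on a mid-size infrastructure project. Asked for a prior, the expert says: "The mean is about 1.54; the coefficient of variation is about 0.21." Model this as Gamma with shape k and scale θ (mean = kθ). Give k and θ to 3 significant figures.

k ≈ 22.7, θ ≈ 0.0679

For Gamma(k, scale θ): mean = kθ, variance = kθ², so CV = 1/√k.
CV = 0.21, hence k = 1/CV² = 22.7.
Then θ = mean/k = 1.54/22.7 = 0.0679.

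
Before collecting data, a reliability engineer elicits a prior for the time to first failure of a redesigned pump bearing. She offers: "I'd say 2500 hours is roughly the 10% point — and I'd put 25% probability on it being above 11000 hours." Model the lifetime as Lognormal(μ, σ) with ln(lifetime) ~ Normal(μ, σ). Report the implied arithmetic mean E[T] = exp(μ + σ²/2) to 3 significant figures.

E[T] ≈ 8790 hours

If T ~ Lognormal(μ,σ) then ln T ~ Normal(μ,σ), so the p-quantile of ln T is μ + z_p·σ.
ln(2500) = 7.824 and ln(11000) = 9.306; z_{0.1} = -1.282, z_{0.75} = 0.6745.
σ = (9.306 − 7.824)/(0.6745 − (-1.282)) = 0.757.
μ = 7.824 − (-1.282)·0.757 = 8.795.
E[T] = exp(μ + σ²/2) = exp(8.795 + 0.2869) = 8790 hours.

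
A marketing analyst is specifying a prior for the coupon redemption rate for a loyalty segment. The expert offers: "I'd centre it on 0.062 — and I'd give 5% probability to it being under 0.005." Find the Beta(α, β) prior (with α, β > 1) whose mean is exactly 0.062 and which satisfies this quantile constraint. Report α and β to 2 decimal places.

α ≈ 1.19, β ≈ 18.00

With mean 0.062 fixed, write α = 0.062s, β = 0.938s where s = α+β.
Need P(θ < 0.005) = 0.05 under Beta(0.062s, 0.938s). Normal approximation: (q−m)/√(m(1−m)/s) ≈ z_{0.05} = -1.64, so s ≈ 0.062·0.938·(-1.64)²/(0.005−0.062)² = 48.4.
At s = 48.4: P(θ<0.005) ≈ 0.002. Adjusting to match 0.05 gives s ≈ 19.19.
So α = 0.062·19.19 ≈ 1.19, β = 0.938·19.19 ≈ 18.00.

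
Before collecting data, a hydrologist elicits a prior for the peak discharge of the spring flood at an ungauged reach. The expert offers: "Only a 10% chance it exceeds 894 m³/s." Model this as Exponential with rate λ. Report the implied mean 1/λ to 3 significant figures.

P(T > 894.0) = e^(−λ·894.0) = 0.1, so λ = −ln(0.1)/894.0 = 0.00258.
Mean = 1/λ = 388 m³/s.

mean ≈ 388 m³/s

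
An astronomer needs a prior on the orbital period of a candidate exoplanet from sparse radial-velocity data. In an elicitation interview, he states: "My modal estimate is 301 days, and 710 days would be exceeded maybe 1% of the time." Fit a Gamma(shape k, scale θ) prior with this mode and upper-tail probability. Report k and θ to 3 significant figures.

k ≈ 7.45, θ ≈ 46.6

Gamma(k,θ) with k>1 has mode (k−1)θ, so θ = 301/(k−1).
Need P(X < 710) = 0.99 with θ tied to k this way. Start at k = 2, θ = 301: P(X<710) ≈ 0.682.
Too low — raise k to concentrate. Iterating converges to k ≈ 7.45.
Then θ = 301/(7.45−1) ≈ 46.6.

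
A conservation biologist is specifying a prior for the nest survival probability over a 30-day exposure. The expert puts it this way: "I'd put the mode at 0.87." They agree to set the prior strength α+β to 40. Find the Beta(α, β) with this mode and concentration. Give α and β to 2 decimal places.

α = 34.06, β = 5.94

For α,β > 1 the Beta mode is (α−1)/(α+β−2). With α+β = 40, the mode is (α−1)/38.
Set (α−1)/38 = 0.87 → α = 1 + 0.87·38 = 34.06.
β = 40 − α = 5.94.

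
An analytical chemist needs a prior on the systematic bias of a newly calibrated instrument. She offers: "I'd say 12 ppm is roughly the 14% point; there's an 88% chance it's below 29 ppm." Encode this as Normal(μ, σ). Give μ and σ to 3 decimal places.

The p-quantile of Normal(μ,σ) is μ + z_p·σ, with z_{0.14} = -1.08 and z_{0.88} = 1.175.
Eliminate σ: μ = (z₂·x₁ − z₁·x₂)/(z₂ − z₁) = (1.175·12 − (-1.08)·29)/2.255 = 20.143.
Then σ = (x₂ − x₁)/(z₂ − z₁) = (29 − 12)/2.255 = 7.538.

μ = 20.143, σ = 7.538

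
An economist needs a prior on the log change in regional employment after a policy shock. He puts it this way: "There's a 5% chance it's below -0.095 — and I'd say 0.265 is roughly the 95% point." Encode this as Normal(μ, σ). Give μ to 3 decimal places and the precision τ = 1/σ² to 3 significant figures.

μ = 0.085, τ = 83.5

For Normal(μ,σ), the p-quantile is μ + z_p·σ. Here z_{0.05} = -1.645, z_{0.95} = 1.645.
So -0.095 = μ − 1.645σ and 0.265 = μ + 1.645σ.
Subtracting: σ = (0.265 − -0.095)/(1.645 − (-1.645)) = 0.109.
Then μ = -0.095 − (-1.645)·0.109 = 0.085.
Precision τ = 1/σ² = 1/0.1094² = 83.5.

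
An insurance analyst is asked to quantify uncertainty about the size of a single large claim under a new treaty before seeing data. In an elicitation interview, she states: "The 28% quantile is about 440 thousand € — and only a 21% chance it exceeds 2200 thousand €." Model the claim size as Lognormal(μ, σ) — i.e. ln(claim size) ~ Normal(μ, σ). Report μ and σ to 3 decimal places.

If T ~ Lognormal(μ,σ) then ln T ~ Normal(μ,σ), so the p-quantile of ln T is μ + z_p·σ.
ln(440) = 6.087 and ln(2200) = 7.696; z_{0.28} = -0.5828, z_{0.79} = 0.8064.
σ = (7.696 − 6.087)/(0.8064 − (-0.5828)) = 1.158.
μ = 6.087 − (-0.5828)·1.158 = 6.762.

μ ≈ 6.762, σ ≈ 1.158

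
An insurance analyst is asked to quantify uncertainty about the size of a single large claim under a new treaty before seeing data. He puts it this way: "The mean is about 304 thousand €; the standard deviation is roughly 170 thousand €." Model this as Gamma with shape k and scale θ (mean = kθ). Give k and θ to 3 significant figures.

For Gamma(k, scale θ): mean = kθ, variance = kθ², so CV = 1/√k.
CV = SD/mean = 170/304 = 0.5592, hence k = 1/CV² = 3.2.
Then θ = mean/k = 304/3.2 = 95.1.

k ≈ 3.2, θ ≈ 95.1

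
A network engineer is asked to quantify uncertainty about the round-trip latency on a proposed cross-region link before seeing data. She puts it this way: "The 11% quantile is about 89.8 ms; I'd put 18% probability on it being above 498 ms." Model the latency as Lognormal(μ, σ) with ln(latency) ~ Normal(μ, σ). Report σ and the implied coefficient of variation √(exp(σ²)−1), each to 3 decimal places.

σ ≈ 0.800, CV ≈ 0.946

If T ~ Lognormal(μ,σ) then ln T ~ Normal(μ,σ), so the p-quantile of ln T is μ + z_p·σ.
ln(89.8) = 4.498 and ln(498) = 6.211; z_{0.11} = -1.227, z_{0.82} = 0.9154.
σ = (6.211 − 4.498)/(0.9154 − (-1.227)) = 0.800.
μ = 4.498 − (-1.227)·0.800 = 5.479.
CV = √(exp(σ²)−1) = √(exp(0.6396)−1) = 0.946.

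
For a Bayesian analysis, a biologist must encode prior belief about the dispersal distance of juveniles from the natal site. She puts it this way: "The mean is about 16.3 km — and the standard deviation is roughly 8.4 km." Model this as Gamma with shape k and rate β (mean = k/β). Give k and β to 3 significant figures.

k ≈ 3.77, β ≈ 0.231

For Gamma(k, rate β): mean = k/β, variance = k/β², so CV = 1/√k.
CV = SD/mean = 8.4/16.3 = 0.5153, hence k = 1/CV² = 3.77.
Then β = k/mean = 3.77/16.3 = 0.231.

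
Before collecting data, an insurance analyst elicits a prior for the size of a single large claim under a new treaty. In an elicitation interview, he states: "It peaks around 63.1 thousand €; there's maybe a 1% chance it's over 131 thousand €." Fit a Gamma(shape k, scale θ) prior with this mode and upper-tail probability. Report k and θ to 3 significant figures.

k ≈ 10.1, θ ≈ 6.9

Gamma(k,θ) with k>1 has mode (k−1)θ, so θ = 63.1/(k−1).
Need P(X < 131) = 0.99 with θ tied to k this way. Start at k = 2, θ = 63.1: P(X<131) ≈ 0.614.
Too low — raise k to concentrate. Iterating converges to k ≈ 10.1.
Then θ = 63.1/(10.1−1) ≈ 6.9.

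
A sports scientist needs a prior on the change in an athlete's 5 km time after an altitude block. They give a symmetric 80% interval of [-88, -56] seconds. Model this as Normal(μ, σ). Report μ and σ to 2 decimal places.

A symmetric 80% interval runs μ ± z·σ with z = 1.282.
Half-width = 16, so σ = 16/1.282 = 12.48.
μ is the interval midpoint, -72.00.

μ = -72.00, σ = 12.48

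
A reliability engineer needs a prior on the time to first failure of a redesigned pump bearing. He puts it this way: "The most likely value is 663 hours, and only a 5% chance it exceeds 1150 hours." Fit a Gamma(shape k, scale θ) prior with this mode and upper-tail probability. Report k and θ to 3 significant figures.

Gamma(k,θ) with k>1 has mode (k−1)θ, so θ = 663/(k−1).
Need P(X < 1150) = 0.95 with θ tied to k this way. Start at k = 2, θ = 663: P(X<1150) ≈ 0.517.
Too low — raise k to concentrate. Iterating converges to k ≈ 10.2.
Then θ = 663/(10.2−1) ≈ 72.1.

k ≈ 10.2, θ ≈ 72.1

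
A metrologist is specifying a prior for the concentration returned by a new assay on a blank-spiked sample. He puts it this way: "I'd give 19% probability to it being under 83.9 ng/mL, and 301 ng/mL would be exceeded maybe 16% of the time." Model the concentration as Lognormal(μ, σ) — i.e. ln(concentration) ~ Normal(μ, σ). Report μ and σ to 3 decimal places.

μ ≈ 5.029, σ ≈ 0.682

If T ~ Lognormal(μ,σ) then ln T ~ Normal(μ,σ), so the p-quantile of ln T is μ + z_p·σ.
ln(83.9) = 4.43 and ln(301) = 5.707; z_{0.19} = -0.8779, z_{0.84} = 0.9945.
σ = (5.707 − 4.43)/(0.9945 − (-0.8779)) = 0.682.
μ = 4.43 − (-0.8779)·0.682 = 5.029.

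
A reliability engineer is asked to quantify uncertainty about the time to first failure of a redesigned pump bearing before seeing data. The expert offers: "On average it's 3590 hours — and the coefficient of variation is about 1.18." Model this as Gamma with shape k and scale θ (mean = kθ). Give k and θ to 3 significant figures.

k ≈ 0.718, θ ≈ 5000

For Gamma(k, scale θ): mean = kθ, variance = kθ², so CV = 1/√k.
CV = 1.18, hence k = 1/CV² = 0.718.
Then θ = mean/k = 3590/0.718 = 5000.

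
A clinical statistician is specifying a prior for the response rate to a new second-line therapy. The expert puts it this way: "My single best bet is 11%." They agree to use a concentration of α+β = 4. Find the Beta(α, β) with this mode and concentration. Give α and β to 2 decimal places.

α = 1.22, β = 2.78

For α,β > 1 the Beta mode is (α−1)/(α+β−2). With α+β = 4, the mode is (α−1)/2.
Set (α−1)/2 = 0.11 → α = 1 + 0.11·2 = 1.22.
β = 4 − α = 2.78.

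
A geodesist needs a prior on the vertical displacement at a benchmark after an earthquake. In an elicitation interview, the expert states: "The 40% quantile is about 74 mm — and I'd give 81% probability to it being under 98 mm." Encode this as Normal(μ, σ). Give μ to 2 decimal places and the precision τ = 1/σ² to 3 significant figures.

μ = 79.37, τ = 0.00222

For Normal(μ,σ), the p-quantile is μ + z_p·σ. Here z_{0.4} = -0.2533, z_{0.81} = 0.8779.
So 74 = μ − 0.2533σ and 98 = μ + 0.8779σ.
Subtracting: σ = (98 − 74)/(0.8779 − (-0.2533)) = 21.22.
Then μ = 74 − (-0.2533)·21.22 = 79.37.
Precision τ = 1/σ² = 1/21.22² = 0.00222.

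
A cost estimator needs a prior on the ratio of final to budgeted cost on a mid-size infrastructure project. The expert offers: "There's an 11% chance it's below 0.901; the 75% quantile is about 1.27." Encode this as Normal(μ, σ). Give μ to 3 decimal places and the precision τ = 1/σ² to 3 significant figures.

μ = 1.139, τ = 26.5

For Normal(μ,σ), the p-quantile is μ + z_p·σ. Here z_{0.11} = -1.227, z_{0.75} = 0.6745.
So 0.901 = μ − 1.227σ and 1.27 = μ + 0.6745σ.
Subtracting: σ = (1.27 − 0.901)/(0.6745 − (-1.227)) = 0.194.
Then μ = 0.901 − (-1.227)·0.194 = 1.139.
Precision τ = 1/σ² = 1/0.1941² = 26.5.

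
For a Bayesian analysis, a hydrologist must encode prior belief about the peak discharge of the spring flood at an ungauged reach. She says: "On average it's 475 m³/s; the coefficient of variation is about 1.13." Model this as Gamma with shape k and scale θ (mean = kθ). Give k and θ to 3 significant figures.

k ≈ 0.783, θ ≈ 607

For Gamma(k, scale θ): mean = kθ, variance = kθ², so CV = 1/√k.
CV = 1.13, hence k = 1/CV² = 0.783.
Then θ = mean/k = 475/0.783 = 607.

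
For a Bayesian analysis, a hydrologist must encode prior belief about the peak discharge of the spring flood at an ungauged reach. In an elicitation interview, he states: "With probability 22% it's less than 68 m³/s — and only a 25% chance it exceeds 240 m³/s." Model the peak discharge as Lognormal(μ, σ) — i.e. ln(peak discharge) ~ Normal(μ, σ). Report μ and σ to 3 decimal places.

μ ≈ 4.893, σ ≈ 0.872

If T ~ Lognormal(μ,σ) then ln T ~ Normal(μ,σ), so the p-quantile of ln T is μ + z_p·σ.
ln(68) = 4.22 and ln(240) = 5.481; z_{0.22} = -0.7722, z_{0.75} = 0.6745.
σ = (5.481 − 4.22)/(0.6745 − (-0.7722)) = 0.872.
μ = 4.22 − (-0.7722)·0.872 = 4.893.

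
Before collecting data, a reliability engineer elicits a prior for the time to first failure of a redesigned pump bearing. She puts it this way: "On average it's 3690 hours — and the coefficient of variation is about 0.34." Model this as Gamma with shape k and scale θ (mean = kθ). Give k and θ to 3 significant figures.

For Gamma(k, scale θ): mean = kθ, variance = kθ², so CV = 1/√k.
CV = 0.34, hence k = 1/CV² = 8.65.
Then θ = mean/k = 3690/8.65 = 427.

k ≈ 8.65, θ ≈ 427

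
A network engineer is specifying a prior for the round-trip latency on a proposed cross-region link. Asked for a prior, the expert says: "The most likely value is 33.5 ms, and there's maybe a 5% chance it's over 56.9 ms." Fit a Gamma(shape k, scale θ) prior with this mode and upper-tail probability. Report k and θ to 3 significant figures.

Gamma(k,θ) with k>1 has mode (k−1)θ, so θ = 33.5/(k−1).
Need P(X < 56.9) = 0.95 with θ tied to k this way. Start at k = 2, θ = 33.5: P(X<56.9) ≈ 0.506.
Too low — raise k to concentrate. Iterating converges to k ≈ 10.9.
Then θ = 33.5/(10.9−1) ≈ 3.37.

k ≈ 10.9, θ ≈ 3.37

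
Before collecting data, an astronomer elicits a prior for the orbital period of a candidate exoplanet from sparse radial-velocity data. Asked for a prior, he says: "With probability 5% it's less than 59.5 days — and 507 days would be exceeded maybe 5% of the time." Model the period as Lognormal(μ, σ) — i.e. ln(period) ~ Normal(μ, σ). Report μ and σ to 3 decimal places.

If T ~ Lognormal(μ,σ) then ln T ~ Normal(μ,σ), so the p-quantile of ln T is μ + z_p·σ.
ln(59.5) = 4.086 and ln(507) = 6.229; z_{0.05} = -1.645, z_{0.95} = 1.645.
σ = (6.229 − 4.086)/(1.645 − (-1.645)) = 0.651.
μ = 4.086 − (-1.645)·0.651 = 5.157.

μ ≈ 5.157, σ ≈ 0.651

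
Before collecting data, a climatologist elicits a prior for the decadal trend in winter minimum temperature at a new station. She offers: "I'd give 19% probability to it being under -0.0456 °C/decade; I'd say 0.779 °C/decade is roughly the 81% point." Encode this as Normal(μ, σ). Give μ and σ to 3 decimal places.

μ = 0.367, σ = 0.470

The p-quantile of Normal(μ,σ) is μ + z_p·σ, with z_{0.19} = -0.8779 and z_{0.81} = 0.8779.
Eliminate σ: μ = (z₂·x₁ − z₁·x₂)/(z₂ − z₁) = (0.8779·-0.0456 − (-0.8779)·0.779)/1.756 = 0.367.
Then σ = (x₂ − x₁)/(z₂ − z₁) = (0.779 − -0.0456)/1.756 = 0.470.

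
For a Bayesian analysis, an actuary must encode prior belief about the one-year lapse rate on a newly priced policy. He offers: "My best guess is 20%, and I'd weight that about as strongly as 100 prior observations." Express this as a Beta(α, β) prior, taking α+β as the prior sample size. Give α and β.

Under the effective-sample-size interpretation, Beta(α, β) has prior mean α/(α+β) and prior sample size α+β.
So α+β = 100 and α/(α+β) = 0.2, giving α = 0.2·100 = 20 and β = 100 − 20 = 80.

α = 20, β = 80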